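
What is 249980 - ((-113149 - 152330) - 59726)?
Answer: 575185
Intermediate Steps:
249980 - ((-113149 - 152330) - 59726) = 249980 - (-265479 - 59726) = 249980 - 1*(-325205) = 249980 + 325205 = 575185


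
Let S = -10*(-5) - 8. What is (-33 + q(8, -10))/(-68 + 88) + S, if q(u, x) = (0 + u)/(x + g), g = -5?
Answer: 12097/300 ≈ 40.323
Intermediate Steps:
q(u, x) = u/(-5 + x) (q(u, x) = (0 + u)/(x - 5) = u/(-5 + x))
S = 42 (S = 50 - 8 = 42)
(-33 + q(8, -10))/(-68 + 88) + S = (-33 + 8/(-5 - 10))/(-68 + 88) + 42 = (-33 + 8/(-15))/20 + 42 = (-33 + 8*(-1/15))*(1/20) + 42 = (-33 - 8/15)*(1/20) + 42 = -503/15*1/20 + 42 = -503/300 + 42 = 12097/300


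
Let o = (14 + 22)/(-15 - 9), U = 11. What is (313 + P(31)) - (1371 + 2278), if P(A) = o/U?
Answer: -73395/22 ≈ -3336.1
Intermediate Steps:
o = -3/2 (o = 36/(-24) = 36*(-1/24) = -3/2 ≈ -1.5000)
P(A) = -3/22 (P(A) = -3/2/11 = -3/2*1/11 = -3/22)
(313 + P(31)) - (1371 + 2278) = (313 - 3/22) - (1371 + 2278) = 6883/22 - 1*3649 = 6883/22 - 3649 = -73395/22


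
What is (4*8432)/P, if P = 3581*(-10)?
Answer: -16864/17905 ≈ -0.94186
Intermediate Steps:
P = -35810
(4*8432)/P = (4*8432)/(-35810) = 33728*(-1/35810) = -16864/17905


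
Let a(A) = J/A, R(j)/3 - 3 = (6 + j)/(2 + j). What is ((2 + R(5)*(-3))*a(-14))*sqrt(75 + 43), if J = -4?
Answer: -548*sqrt(118)/49 ≈ -121.49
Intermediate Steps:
R(j) = 9 + 3*(6 + j)/(2 + j) (R(j) = 9 + 3*((6 + j)/(2 + j)) = 9 + 3*(6 + j)/(2 + j))
a(A) = -4/A
((2 + R(5)*(-3))*a(-14))*sqrt(75 + 43) = ((2 + (12*(3 + 5)/(2 + 5))*(-3))*(-4/(-14)))*sqrt(75 + 43) = ((2 + (12*8/7)*(-3))*(-4*(-1/14)))*sqrt(118) = ((2 + (12*(1/7)*8)*(-3))*(2/7))*sqrt(118) = ((2 + (96/7)*(-3))*(2/7))*sqrt(118) = ((2 - 288/7)*(2/7))*sqrt(118) = (-274/7*2/7)*sqrt(118) = -548*sqrt(118)/49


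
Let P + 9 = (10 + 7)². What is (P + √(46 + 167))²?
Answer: (280 + √213)² ≈ 86786.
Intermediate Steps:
P = 280 (P = -9 + (10 + 7)² = -9 + 17² = -9 + 289 = 280)
(P + √(46 + 167))² = (280 + √(46 + 167))² = (280 + √213)²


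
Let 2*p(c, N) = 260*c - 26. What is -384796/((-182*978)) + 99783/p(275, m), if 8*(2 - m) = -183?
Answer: 46616020/9409827 ≈ 4.9540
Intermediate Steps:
m = 199/8 (m = 2 - ⅛*(-183) = 2 + 183/8 = 199/8 ≈ 24.875)
p(c, N) = -13 + 130*c (p(c, N) = (260*c - 26)/2 = (-26 + 260*c)/2 = -13 + 130*c)
-384796/((-182*978)) + 99783/p(275, m) = -384796/((-182*978)) + 99783/(-13 + 130*275) = -384796/(-177996) + 99783/(-13 + 35750) = -384796*(-1/177996) + 99783/35737 = 96199/44499 + 99783*(1/35737) = 96199/44499 + 99783/35737 = 46616020/9409827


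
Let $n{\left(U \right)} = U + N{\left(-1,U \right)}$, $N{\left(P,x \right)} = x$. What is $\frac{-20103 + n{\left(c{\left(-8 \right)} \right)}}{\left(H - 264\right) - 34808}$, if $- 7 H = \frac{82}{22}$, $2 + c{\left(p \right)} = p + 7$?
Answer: $\frac{516131}{900195} \approx 0.57335$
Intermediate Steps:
$c{\left(p \right)} = 5 + p$ ($c{\left(p \right)} = -2 + \left(p + 7\right) = -2 + \left(7 + p\right) = 5 + p$)
$H = - \frac{41}{77}$ ($H = - \frac{82 \cdot \frac{1}{22}}{7} = \left(- \frac{1}{7}\right) \frac{41}{11} = - \frac{41}{77} \approx -0.53247$)
$n{\left(U \right)} = 2 U$ ($n{\left(U \right)} = U + U = 2 U$)
$\frac{-20103 + n{\left(c{\left(-8 \right)} \right)}}{\left(H - 264\right) - 34808} = \frac{-20103 + 2 \left(5 - 8\right)}{\left(- \frac{41}{77} - 264\right) - 34808} = \frac{-20103 + 2 \left(-3\right)}{\left(- \frac{41}{77} - 264\right) - 34808} = \frac{-20103 - 6}{- \frac{20369}{77} - 34808} = - \frac{20109}{- \frac{2700585}{77}} = \left(-20109\right) \left(- \frac{77}{2700585}\right) = \frac{516131}{900195}$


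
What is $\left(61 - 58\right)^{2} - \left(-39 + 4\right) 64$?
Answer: $2249$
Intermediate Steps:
$\left(61 - 58\right)^{2} - \left(-39 + 4\right) 64 = 3^{2} - \left(-35\right) 64 = 9 - -2240 = 9 + 2240 = 2249$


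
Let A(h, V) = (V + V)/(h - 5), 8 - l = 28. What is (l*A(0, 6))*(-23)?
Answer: -1104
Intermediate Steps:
l = -20 (l = 8 - 1*28 = 8 - 28 = -20)
A(h, V) = 2*V/(-5 + h) (A(h, V) = (2*V)/(-5 + h) = 2*V/(-5 + h))
(l*A(0, 6))*(-23) = -40*6/(-5 + 0)*(-23) = -40*6/(-5)*(-23) = -40*6*(-1)/5*(-23) = -20*(-12/5)*(-23) = 48*(-23) = -1104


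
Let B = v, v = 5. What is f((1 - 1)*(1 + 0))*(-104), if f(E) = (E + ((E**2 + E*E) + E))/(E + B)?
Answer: 0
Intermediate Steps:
B = 5
f(E) = (2*E + 2*E**2)/(5 + E) (f(E) = (E + ((E**2 + E*E) + E))/(E + 5) = (E + ((E**2 + E**2) + E))/(5 + E) = (E + (2*E**2 + E))/(5 + E) = (E + (E + 2*E**2))/(5 + E) = (2*E + 2*E**2)/(5 + E))
f((1 - 1)*(1 + 0))*(-104) = (2*((1 - 1)*(1 + 0))*(1 + (1 - 1)*(1 + 0))/(5 + (1 - 1)*(1 + 0)))*(-104) = (2*(0*1)*(1 + 0*1)/(5 + 0*1))*(-104) = (2*0*(1 + 0)/(5 + 0))*(-104) = (2*0*1/5)*(-104) = (2*0*(1/5)*1)*(-104) = 0*(-104) = 0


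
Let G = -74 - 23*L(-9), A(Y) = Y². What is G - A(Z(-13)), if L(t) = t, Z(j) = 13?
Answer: -36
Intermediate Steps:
G = 133 (G = -74 - 23*(-9) = -74 + 207 = 133)
G - A(Z(-13)) = 133 - 1*13² = 133 - 1*169 = 133 - 169 = -36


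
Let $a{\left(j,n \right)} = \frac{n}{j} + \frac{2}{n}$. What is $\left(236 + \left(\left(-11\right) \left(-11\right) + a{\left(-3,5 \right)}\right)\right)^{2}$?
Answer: $\frac{28472896}{225} \approx 1.2655 \cdot 10^{5}$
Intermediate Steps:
$a{\left(j,n \right)} = \frac{2}{n} + \frac{n}{j}$
$\left(236 + \left(\left(-11\right) \left(-11\right) + a{\left(-3,5 \right)}\right)\right)^{2} = \left(236 + \left(\left(-11\right) \left(-11\right) + \left(\frac{2}{5} + \frac{5}{-3}\right)\right)\right)^{2} = \left(236 + \left(121 + \left(2 \cdot \frac{1}{5} + 5 \left(- \frac{1}{3}\right)\right)\right)\right)^{2} = \left(236 + \left(121 + \left(\frac{2}{5} - \frac{5}{3}\right)\right)\right)^{2} = \left(236 + \left(121 - \frac{19}{15}\right)\right)^{2} = \left(236 + \frac{1796}{15}\right)^{2} = \left(\frac{5336}{15}\right)^{2} = \frac{28472896}{225}$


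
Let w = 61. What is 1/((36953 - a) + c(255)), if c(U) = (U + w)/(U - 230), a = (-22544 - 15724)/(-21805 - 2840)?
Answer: 41075/1518299883 ≈ 2.7053e-5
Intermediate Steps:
a = 12756/8215 (a = -38268/(-24645) = -38268*(-1/24645) = 12756/8215 ≈ 1.5528)
c(U) = (61 + U)/(-230 + U) (c(U) = (U + 61)/(U - 230) = (61 + U)/(-230 + U))
1/((36953 - a) + c(255)) = 1/((36953 - 1*12756/8215) + (61 + 255)/(-230 + 255)) = 1/((36953 - 12756/8215) + 316/25) = 1/(303556139/8215 + (1/25)*316) = 1/(303556139/8215 + 316/25) = 1/(1518299883/41075) = 41075/1518299883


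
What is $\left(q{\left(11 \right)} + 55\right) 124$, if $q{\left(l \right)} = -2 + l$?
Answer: $7936$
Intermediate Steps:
$\left(q{\left(11 \right)} + 55\right) 124 = \left(\left(-2 + 11\right) + 55\right) 124 = \left(9 + 55\right) 124 = 64 \cdot 124 = 7936$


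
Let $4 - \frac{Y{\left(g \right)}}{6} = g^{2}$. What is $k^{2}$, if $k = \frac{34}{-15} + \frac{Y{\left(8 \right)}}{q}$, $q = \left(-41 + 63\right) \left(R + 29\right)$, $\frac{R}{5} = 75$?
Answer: $\frac{1478325601}{277722225} \approx 5.323$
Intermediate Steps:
$R = 375$ ($R = 5 \cdot 75 = 375$)
$q = 8888$ ($q = \left(-41 + 63\right) \left(375 + 29\right) = 22 \cdot 404 = 8888$)
$Y{\left(g \right)} = 24 - 6 g^{2}$
$k = - \frac{38449}{16665}$ ($k = \frac{34}{-15} + \frac{24 - 6 \cdot 8^{2}}{8888} = 34 \left(- \frac{1}{15}\right) + \left(24 - 384\right) \frac{1}{8888} = - \frac{34}{15} + \left(24 - 384\right) \frac{1}{8888} = - \frac{34}{15} - \frac{45}{1111} = - \frac{38449}{16665} \approx -2.3072$)
$k^{2} = \left(- \frac{38449}{16665}\right)^{2} = \frac{1478325601}{277722225}$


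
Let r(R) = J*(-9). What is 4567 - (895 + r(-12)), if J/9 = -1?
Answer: 3591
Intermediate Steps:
J = -9 (J = 9*(-1) = -9)
r(R) = 81 (r(R) = -9*(-9) = 81)
4567 - (895 + r(-12)) = 4567 - (895 + 81) = 4567 - 1*976 = 4567 - 976 = 3591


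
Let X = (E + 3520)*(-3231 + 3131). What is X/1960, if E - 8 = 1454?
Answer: -12455/49 ≈ -254.18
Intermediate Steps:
E = 1462 (E = 8 + 1454 = 1462)
X = -498200 (X = (1462 + 3520)*(-3231 + 3131) = 4982*(-100) = -498200)
X/1960 = -498200/1960 = -498200*1/1960 = -12455/49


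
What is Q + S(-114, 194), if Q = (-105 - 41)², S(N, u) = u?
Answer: 21510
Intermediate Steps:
Q = 21316 (Q = (-146)² = 21316)
Q + S(-114, 194) = 21316 + 194 = 21510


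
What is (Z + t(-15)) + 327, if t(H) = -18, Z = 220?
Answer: 529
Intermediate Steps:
(Z + t(-15)) + 327 = (220 - 18) + 327 = 202 + 327 = 529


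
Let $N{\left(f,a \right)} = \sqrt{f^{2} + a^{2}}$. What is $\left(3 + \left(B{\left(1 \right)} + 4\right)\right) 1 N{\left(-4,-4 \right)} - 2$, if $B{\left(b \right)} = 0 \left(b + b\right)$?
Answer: $-2 + 28 \sqrt{2} \approx 37.598$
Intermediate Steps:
$B{\left(b \right)} = 0$ ($B{\left(b \right)} = 0 \cdot 2 b = 0$)
$N{\left(f,a \right)} = \sqrt{a^{2} + f^{2}}$
$\left(3 + \left(B{\left(1 \right)} + 4\right)\right) 1 N{\left(-4,-4 \right)} - 2 = \left(3 + \left(0 + 4\right)\right) 1 \sqrt{\left(-4\right)^{2} + \left(-4\right)^{2}} - 2 = \left(3 + 4\right) 1 \sqrt{16 + 16} - 2 = 7 \cdot 1 \sqrt{32} - 2 = 7 \cdot 4 \sqrt{2} - 2 = 28 \sqrt{2} - 2 = -2 + 28 \sqrt{2}$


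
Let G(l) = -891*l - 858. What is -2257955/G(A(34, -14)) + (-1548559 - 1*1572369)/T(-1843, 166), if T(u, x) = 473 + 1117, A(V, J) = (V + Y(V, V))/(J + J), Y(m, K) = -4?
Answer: -3026927438/119515 ≈ -25327.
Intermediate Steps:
A(V, J) = (-4 + V)/(2*J) (A(V, J) = (V - 4)/(J + J) = (-4 + V)/((2*J)) = (-4 + V)*(1/(2*J)) = (-4 + V)/(2*J))
T(u, x) = 1590
G(l) = -858 - 891*l
-2257955/G(A(34, -14)) + (-1548559 - 1*1572369)/T(-1843, 166) = -2257955/(-858 - 891*(-4 + 34)/(2*(-14))) + (-1548559 - 1*1572369)/1590 = -2257955/(-858 - 891*(-1)*30/(2*14)) + (-1548559 - 1572369)*(1/1590) = -2257955/(-858 - 891*(-15/14)) - 3120928*1/1590 = -2257955/(-858 + 13365/14) - 1560464/795 = -2257955/1353/14 - 1560464/795 = -2257955*14/1353 - 1560464/795 = -31611370/1353 - 1560464/795 = -3026927438/119515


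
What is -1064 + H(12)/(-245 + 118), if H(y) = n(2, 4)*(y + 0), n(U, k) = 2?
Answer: -135152/127 ≈ -1064.2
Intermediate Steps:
H(y) = 2*y (H(y) = 2*(y + 0) = 2*y)
-1064 + H(12)/(-245 + 118) = -1064 + (2*12)/(-245 + 118) = -1064 + 24/(-127) = -1064 - 1/127*24 = -1064 - 24/127 = -135152/127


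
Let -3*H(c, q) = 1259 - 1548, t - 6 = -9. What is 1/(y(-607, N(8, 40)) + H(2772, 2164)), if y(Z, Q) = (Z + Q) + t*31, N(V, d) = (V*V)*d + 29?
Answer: 3/5956 ≈ 0.00050369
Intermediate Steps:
t = -3 (t = 6 - 9 = -3)
N(V, d) = 29 + d*V² (N(V, d) = V²*d + 29 = d*V² + 29 = 29 + d*V²)
H(c, q) = 289/3 (H(c, q) = -(1259 - 1548)/3 = -⅓*(-289) = 289/3)
y(Z, Q) = -93 + Q + Z (y(Z, Q) = (Z + Q) - 3*31 = (Q + Z) - 93 = -93 + Q + Z)
1/(y(-607, N(8, 40)) + H(2772, 2164)) = 1/((-93 + (29 + 40*8²) - 607) + 289/3) = 1/((-93 + (29 + 40*64) - 607) + 289/3) = 1/((-93 + (29 + 2560) - 607) + 289/3) = 1/((-93 + 2589 - 607) + 289/3) = 1/(1889 + 289/3) = 1/(5956/3) = 3/5956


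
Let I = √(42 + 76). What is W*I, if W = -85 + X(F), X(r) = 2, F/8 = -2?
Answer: -83*√118 ≈ -901.61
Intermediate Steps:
F = -16 (F = 8*(-2) = -16)
W = -83 (W = -85 + 2 = -83)
I = √118 ≈ 10.863
W*I = -83*√118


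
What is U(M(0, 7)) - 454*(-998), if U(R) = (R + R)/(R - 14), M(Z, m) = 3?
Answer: 4984006/11 ≈ 4.5309e+5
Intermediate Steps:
U(R) = 2*R/(-14 + R) (U(R) = (2*R)/(-14 + R) = 2*R/(-14 + R))
U(M(0, 7)) - 454*(-998) = 2*3/(-14 + 3) - 454*(-998) = 2*3/(-11) + 453092 = 2*3*(-1/11) + 453092 = -6/11 + 453092 = 4984006/11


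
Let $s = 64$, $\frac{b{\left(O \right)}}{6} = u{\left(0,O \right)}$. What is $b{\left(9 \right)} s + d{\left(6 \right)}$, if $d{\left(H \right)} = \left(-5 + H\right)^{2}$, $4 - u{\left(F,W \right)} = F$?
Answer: $1537$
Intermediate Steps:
$u{\left(F,W \right)} = 4 - F$
$b{\left(O \right)} = 24$ ($b{\left(O \right)} = 6 \left(4 - 0\right) = 6 \left(4 + 0\right) = 6 \cdot 4 = 24$)
$b{\left(9 \right)} s + d{\left(6 \right)} = 24 \cdot 64 + \left(-5 + 6\right)^{2} = 1536 + 1^{2} = 1536 + 1 = 1537$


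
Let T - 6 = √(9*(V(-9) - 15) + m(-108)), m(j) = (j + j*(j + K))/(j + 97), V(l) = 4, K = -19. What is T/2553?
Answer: 2/851 + I*√17963/9361 ≈ 0.0023502 + 0.014317*I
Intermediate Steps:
m(j) = (j + j*(-19 + j))/(97 + j) (m(j) = (j + j*(j - 19))/(j + 97) = (j + j*(-19 + j))/(97 + j))
T = 6 + 3*I*√17963/11 (T = 6 + √(9*(4 - 15) - 108*(-18 - 108)/(97 - 108)) = 6 + √(9*(-11) - 108*(-126)/(-11)) = 6 + √(-99 - 108*(-1/11)*(-126)) = 6 + √(-99 - 13608/11) = 6 + √(-14697/11) = 6 + 3*I*√17963/11 ≈ 6.0 + 36.553*I)
T/2553 = (6 + 3*I*√17963/11)/2553 = (6 + 3*I*√17963/11)*(1/2553) = 2/851 + I*√17963/9361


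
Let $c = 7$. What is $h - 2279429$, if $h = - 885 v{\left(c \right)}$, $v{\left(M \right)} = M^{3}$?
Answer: $-2582984$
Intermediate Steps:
$h = -303555$ ($h = - 885 \cdot 7^{3} = \left(-885\right) 343 = -303555$)
$h - 2279429 = -303555 - 2279429 = -2582984$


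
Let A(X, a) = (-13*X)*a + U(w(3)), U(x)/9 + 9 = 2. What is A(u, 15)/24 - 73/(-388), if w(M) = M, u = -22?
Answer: 136819/776 ≈ 176.31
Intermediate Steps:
U(x) = -63 (U(x) = -81 + 9*2 = -81 + 18 = -63)
A(X, a) = -63 - 13*X*a (A(X, a) = (-13*X)*a - 63 = -13*X*a - 63 = -63 - 13*X*a)
A(u, 15)/24 - 73/(-388) = (-63 - 13*(-22)*15)/24 - 73/(-388) = (-63 + 4290)*(1/24) - 73*(-1/388) = 4227*(1/24) + 73/388 = 1409/8 + 73/388 = 136819/776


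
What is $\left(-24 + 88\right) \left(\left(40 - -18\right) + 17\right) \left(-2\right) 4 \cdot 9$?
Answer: $-345600$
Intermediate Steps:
$\left(-24 + 88\right) \left(\left(40 - -18\right) + 17\right) \left(-2\right) 4 \cdot 9 = 64 \left(\left(40 + 18\right) + 17\right) \left(\left(-8\right) 9\right) = 64 \left(58 + 17\right) \left(-72\right) = 64 \cdot 75 \left(-72\right) = 4800 \left(-72\right) = -345600$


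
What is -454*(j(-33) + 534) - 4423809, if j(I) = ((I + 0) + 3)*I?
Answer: -5115705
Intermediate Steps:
j(I) = I*(3 + I) (j(I) = (I + 3)*I = (3 + I)*I = I*(3 + I))
-454*(j(-33) + 534) - 4423809 = -454*(-33*(3 - 33) + 534) - 4423809 = -454*(-33*(-30) + 534) - 4423809 = -454*(990 + 534) - 4423809 = -454*1524 - 4423809 = -691896 - 4423809 = -5115705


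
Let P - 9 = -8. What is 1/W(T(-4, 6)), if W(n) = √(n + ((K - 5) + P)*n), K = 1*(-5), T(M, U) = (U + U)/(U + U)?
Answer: -I*√2/4 ≈ -0.35355*I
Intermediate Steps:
P = 1 (P = 9 - 8 = 1)
T(M, U) = 1 (T(M, U) = (2*U)/((2*U)) = (2*U)*(1/(2*U)) = 1)
K = -5
W(n) = 2*√2*√(-n) (W(n) = √(n + ((-5 - 5) + 1)*n) = √(n + (-10 + 1)*n) = √(n - 9*n) = √(-8*n) = 2*√2*√(-n))
1/W(T(-4, 6)) = 1/(2*√2*√(-1*1)) = 1/(2*√2*√(-1)) = 1/(2*√2*I) = 1/(2*I*√2) = -I*√2/4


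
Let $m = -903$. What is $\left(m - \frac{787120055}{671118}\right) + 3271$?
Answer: $\frac{802087369}{671118} \approx 1195.2$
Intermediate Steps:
$\left(m - \frac{787120055}{671118}\right) + 3271 = \left(-903 - \frac{787120055}{671118}\right) + 3271 = - \frac{1393139609}{671118} + 3271 = \frac{802087369}{671118}$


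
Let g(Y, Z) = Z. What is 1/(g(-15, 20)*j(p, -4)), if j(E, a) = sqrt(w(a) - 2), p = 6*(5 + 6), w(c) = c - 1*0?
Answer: -I*sqrt(6)/120 ≈ -0.020412*I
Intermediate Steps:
w(c) = c (w(c) = c + 0 = c)
p = 66 (p = 6*11 = 66)
j(E, a) = sqrt(-2 + a) (j(E, a) = sqrt(a - 2) = sqrt(-2 + a))
1/(g(-15, 20)*j(p, -4)) = 1/(20*sqrt(-2 - 4)) = 1/(20*sqrt(-6)) = 1/(20*(I*sqrt(6))) = 1/(20*I*sqrt(6)) = -I*sqrt(6)/120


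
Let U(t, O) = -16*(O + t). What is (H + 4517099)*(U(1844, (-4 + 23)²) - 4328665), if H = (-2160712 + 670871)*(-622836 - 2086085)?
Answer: -17612297638277363700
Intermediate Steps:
U(t, O) = -16*O - 16*t
H = 4035861571561 (H = -1489841*(-2708921) = 4035861571561)
(H + 4517099)*(U(1844, (-4 + 23)²) - 4328665) = (4035861571561 + 4517099)*((-16*(-4 + 23)² - 16*1844) - 4328665) = 4035866088660*((-16*19² - 29504) - 4328665) = 4035866088660*((-16*361 - 29504) - 4328665) = 4035866088660*((-5776 - 29504) - 4328665) = 4035866088660*(-35280 - 4328665) = 4035866088660*(-4363945) = -17612297638277363700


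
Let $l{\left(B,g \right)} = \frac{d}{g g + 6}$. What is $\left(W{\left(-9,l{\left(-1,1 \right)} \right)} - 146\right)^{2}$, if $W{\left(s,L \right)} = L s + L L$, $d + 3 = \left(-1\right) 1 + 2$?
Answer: $\frac{49336576}{2401} \approx 20548.0$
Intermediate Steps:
$d = -2$ ($d = -3 + \left(\left(-1\right) 1 + 2\right) = -3 + \left(-1 + 2\right) = -3 + 1 = -2$)
$l{\left(B,g \right)} = - \frac{2}{6 + g^{2}}$ ($l{\left(B,g \right)} = - \frac{2}{g g + 6} = - \frac{2}{g^{2} + 6} = - \frac{2}{6 + g^{2}}$)
$W{\left(s,L \right)} = L^{2} + L s$ ($W{\left(s,L \right)} = L s + L^{2} = L^{2} + L s$)
$\left(W{\left(-9,l{\left(-1,1 \right)} \right)} - 146\right)^{2} = \left(- \frac{2}{6 + 1^{2}} \left(- \frac{2}{6 + 1^{2}} - 9\right) - 146\right)^{2} = \left(- \frac{2}{6 + 1} \left(- \frac{2}{6 + 1} - 9\right) - 146\right)^{2} = \left(- \frac{2}{7} \left(- \frac{2}{7} - 9\right) - 146\right)^{2} = \left(\left(-2\right) \frac{1}{7} \left(\left(-2\right) \frac{1}{7} - 9\right) - 146\right)^{2} = \left(- \frac{2 \left(- \frac{2}{7} - 9\right)}{7} - 146\right)^{2} = \left(\left(- \frac{2}{7}\right) \left(- \frac{65}{7}\right) - 146\right)^{2} = \left(\frac{130}{49} - 146\right)^{2} = \left(- \frac{7024}{49}\right)^{2} = \frac{49336576}{2401}$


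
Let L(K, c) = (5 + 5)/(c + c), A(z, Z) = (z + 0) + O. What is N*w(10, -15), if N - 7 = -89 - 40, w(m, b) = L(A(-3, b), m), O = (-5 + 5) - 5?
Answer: -61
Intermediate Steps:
O = -5 (O = 0 - 5 = -5)
A(z, Z) = -5 + z (A(z, Z) = (z + 0) - 5 = z - 5 = -5 + z)
L(K, c) = 5/c (L(K, c) = 10/((2*c)) = 10*(1/(2*c)) = 5/c)
w(m, b) = 5/m
N = -122 (N = 7 + (-89 - 40) = 7 - 129 = -122)
N*w(10, -15) = -610/10 = -122*½ = -61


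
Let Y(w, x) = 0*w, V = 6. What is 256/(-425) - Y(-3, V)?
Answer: -256/425 ≈ -0.60235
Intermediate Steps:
Y(w, x) = 0
256/(-425) - Y(-3, V) = 256/(-425) - 1*0 = 256*(-1/425) + 0 = -256/425 + 0 = -256/425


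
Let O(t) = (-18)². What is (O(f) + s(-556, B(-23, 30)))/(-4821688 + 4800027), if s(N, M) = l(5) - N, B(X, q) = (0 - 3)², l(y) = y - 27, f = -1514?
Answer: -858/21661 ≈ -0.039610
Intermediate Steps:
l(y) = -27 + y
O(t) = 324
B(X, q) = 9 (B(X, q) = (-3)² = 9)
s(N, M) = -22 - N (s(N, M) = (-27 + 5) - N = -22 - N)
(O(f) + s(-556, B(-23, 30)))/(-4821688 + 4800027) = (324 + (-22 - 1*(-556)))/(-4821688 + 4800027) = (324 + (-22 + 556))/(-21661) = (324 + 534)*(-1/21661) = 858*(-1/21661) = -858/21661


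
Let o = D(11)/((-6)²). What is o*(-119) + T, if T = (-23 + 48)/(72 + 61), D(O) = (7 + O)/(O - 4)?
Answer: -2211/266 ≈ -8.3120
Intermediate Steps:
D(O) = (7 + O)/(-4 + O)
T = 25/133 ≈ 0.18797
o = 1/14 (o = ((7 + 11)/(-4 + 11))/((-6)²) = (18/7)/36 = ((⅐)*18)*(1/36) = (18/7)*(1/36) = 1/14 ≈ 0.071429)
o*(-119) + T = (1/14)*(-119) + 25/133 = -17/2 + 25/133 = -2211/266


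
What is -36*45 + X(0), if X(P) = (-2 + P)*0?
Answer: -1620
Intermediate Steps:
X(P) = 0
-36*45 + X(0) = -36*45 + 0 = -1620 + 0 = -1620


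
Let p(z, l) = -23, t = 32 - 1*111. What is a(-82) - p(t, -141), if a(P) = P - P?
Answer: 23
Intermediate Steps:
t = -79 (t = 32 - 111 = -79)
a(P) = 0
a(-82) - p(t, -141) = 0 - 1*(-23) = 0 + 23 = 23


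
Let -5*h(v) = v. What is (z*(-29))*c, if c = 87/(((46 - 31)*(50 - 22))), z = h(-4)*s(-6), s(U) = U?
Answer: 5046/175 ≈ 28.834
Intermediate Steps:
h(v) = -v/5
z = -24/5 (z = -1/5*(-4)*(-6) = (4/5)*(-6) = -24/5 ≈ -4.8000)
c = 29/140 (c = 87/((15*28)) = 87/420 = 87*(1/420) = 29/140 ≈ 0.20714)
(z*(-29))*c = -24/5*(-29)*(29/140) = (696/5)*(29/140) = 5046/175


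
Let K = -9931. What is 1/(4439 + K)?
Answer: -1/5492 ≈ -0.00018208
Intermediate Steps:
1/(4439 + K) = 1/(4439 - 9931) = 1/(-5492) = -1/5492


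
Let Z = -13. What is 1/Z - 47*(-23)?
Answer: 14052/13 ≈ 1080.9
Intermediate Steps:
1/Z - 47*(-23) = 1/(-13) - 47*(-23) = -1/13 + 1081 = 14052/13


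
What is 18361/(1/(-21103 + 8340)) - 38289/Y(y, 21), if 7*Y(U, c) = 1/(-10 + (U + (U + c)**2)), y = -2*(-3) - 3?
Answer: -386846530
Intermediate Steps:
y = 3 (y = 6 - 3 = 3)
Y(U, c) = 1/(7*(-10 + U + (U + c)**2)) (Y(U, c) = 1/(7*(-10 + (U + (U + c)**2))) = 1/(7*(-10 + U + (U + c)**2)))
18361/(1/(-21103 + 8340)) - 38289/Y(y, 21) = 18361/(1/(-21103 + 8340)) - (-1876161 + 268023*(3 + 21)**2) = 18361/(1/(-12763)) - 38289/(1/(7*(-10 + 3 + 24**2))) = 18361/(-1/12763) - 38289/(1/(7*(-10 + 3 + 576))) = 18361*(-12763) - 38289/((1/7)/569) = -234341443 - 38289/((1/7)*(1/569)) = -234341443 - 38289/1/3983 = -234341443 - 38289*3983 = -234341443 - 152505087 = -386846530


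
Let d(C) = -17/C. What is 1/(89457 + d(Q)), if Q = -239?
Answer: 239/21380240 ≈ 1.1179e-5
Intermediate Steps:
1/(89457 + d(Q)) = 1/(89457 - 17/(-239)) = 1/(89457 - 17*(-1/239)) = 1/(89457 + 17/239) = 1/(21380240/239) = 239/21380240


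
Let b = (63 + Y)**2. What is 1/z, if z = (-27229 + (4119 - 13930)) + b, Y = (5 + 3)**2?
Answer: -1/20911 ≈ -4.7822e-5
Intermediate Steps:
Y = 64 (Y = 8**2 = 64)
b = 16129 (b = (63 + 64)**2 = 127**2 = 16129)
z = -20911 (z = (-27229 + (4119 - 13930)) + 16129 = (-27229 - 9811) + 16129 = -37040 + 16129 = -20911)
1/z = 1/(-20911) = -1/20911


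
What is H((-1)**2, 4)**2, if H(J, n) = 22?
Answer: 484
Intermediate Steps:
H((-1)**2, 4)**2 = 22**2 = 484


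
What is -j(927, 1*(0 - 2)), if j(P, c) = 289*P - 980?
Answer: -266923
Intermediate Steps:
j(P, c) = -980 + 289*P
-j(927, 1*(0 - 2)) = -(-980 + 289*927) = -(-980 + 267903) = -1*266923 = -266923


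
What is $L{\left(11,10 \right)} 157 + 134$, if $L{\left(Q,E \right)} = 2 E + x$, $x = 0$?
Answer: $3274$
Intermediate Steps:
$L{\left(Q,E \right)} = 2 E$ ($L{\left(Q,E \right)} = 2 E + 0 = 2 E$)
$L{\left(11,10 \right)} 157 + 134 = 2 \cdot 10 \cdot 157 + 134 = 20 \cdot 157 + 134 = 3140 + 134 = 3274$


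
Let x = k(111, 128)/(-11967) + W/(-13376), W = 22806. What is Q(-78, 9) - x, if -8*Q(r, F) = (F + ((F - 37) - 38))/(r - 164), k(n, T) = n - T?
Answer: 1473885533/880388256 ≈ 1.6741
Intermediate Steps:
x = -136346005/80035296 (x = (111 - 1*128)/(-11967) + 22806/(-13376) = (111 - 128)*(-1/11967) + 22806*(-1/13376) = -17*(-1/11967) - 11403/6688 = 17/11967 - 11403/6688 = -136346005/80035296 ≈ -1.7036)
Q(r, F) = -(-75 + 2*F)/(8*(-164 + r)) (Q(r, F) = -(F + ((F - 37) - 38))/(8*(r - 164)) = -(F + ((-37 + F) - 38))/(8*(-164 + r)) = -(F + (-75 + F))/(8*(-164 + r)) = -(-75 + 2*F)/(8*(-164 + r)))
Q(-78, 9) - x = (75 - 2*9)/(8*(-164 - 78)) - 1*(-136346005/80035296) = (1/8)*(75 - 18)/(-242) + 136346005/80035296 = (1/8)*(-1/242)*57 + 136346005/80035296 = -57/1936 + 136346005/80035296 = 1473885533/880388256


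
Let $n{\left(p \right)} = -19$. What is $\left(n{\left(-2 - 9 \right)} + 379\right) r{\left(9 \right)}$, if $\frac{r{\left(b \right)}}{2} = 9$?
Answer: $6480$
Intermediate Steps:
$r{\left(b \right)} = 18$ ($r{\left(b \right)} = 2 \cdot 9 = 18$)
$\left(n{\left(-2 - 9 \right)} + 379\right) r{\left(9 \right)} = \left(-19 + 379\right) 18 = 360 \cdot 18 = 6480$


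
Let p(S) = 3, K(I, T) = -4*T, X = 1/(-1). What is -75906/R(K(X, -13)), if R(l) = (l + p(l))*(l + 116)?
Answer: -12651/1540 ≈ -8.2149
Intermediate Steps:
X = -1
R(l) = (3 + l)*(116 + l) (R(l) = (l + 3)*(l + 116) = (3 + l)*(116 + l))
-75906/R(K(X, -13)) = -75906/(348 + (-4*(-13))**2 + 119*(-4*(-13))) = -75906/(348 + 52**2 + 119*52) = -75906/(348 + 2704 + 6188) = -75906/9240 = -75906*1/9240 = -12651/1540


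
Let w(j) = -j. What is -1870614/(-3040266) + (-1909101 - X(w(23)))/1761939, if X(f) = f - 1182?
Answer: -417433929965/892793872629 ≈ -0.46756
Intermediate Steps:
X(f) = -1182 + f
-1870614/(-3040266) + (-1909101 - X(w(23)))/1761939 = -1870614/(-3040266) + (-1909101 - (-1182 - 1*23))/1761939 = -1870614*(-1/3040266) + (-1909101 - (-1182 - 23))*(1/1761939) = 311769/506711 + (-1909101 - 1*(-1205))*(1/1761939) = 311769/506711 + (-1909101 + 1205)*(1/1761939) = 311769/506711 - 1907896*1/1761939 = 311769/506711 - 1907896/1761939 = -417433929965/892793872629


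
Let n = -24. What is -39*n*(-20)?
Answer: -18720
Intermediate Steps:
-39*n*(-20) = -39*(-24)*(-20) = 936*(-20) = -18720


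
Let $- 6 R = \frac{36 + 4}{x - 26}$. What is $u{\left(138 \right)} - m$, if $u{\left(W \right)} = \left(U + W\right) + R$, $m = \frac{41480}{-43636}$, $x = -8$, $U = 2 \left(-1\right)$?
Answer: $\frac{76302784}{556359} \approx 137.15$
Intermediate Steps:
$U = -2$
$R = \frac{10}{51}$ ($R = - \frac{\left(36 + 4\right) \frac{1}{-8 - 26}}{6} = - \frac{40 \frac{1}{-8 - 26}}{6} = - \frac{40 \frac{1}{-34}}{6} = - \frac{40 \left(- \frac{1}{34}\right)}{6} = \left(- \frac{1}{6}\right) \left(- \frac{20}{17}\right) = \frac{10}{51} \approx 0.19608$)
$m = - \frac{10370}{10909}$ ($m = 41480 \left(- \frac{1}{43636}\right) = - \frac{10370}{10909} \approx -0.95059$)
$u{\left(W \right)} = - \frac{92}{51} + W$ ($u{\left(W \right)} = \left(-2 + W\right) + \frac{10}{51} = - \frac{92}{51} + W$)
$u{\left(138 \right)} - m = \left(- \frac{92}{51} + 138\right) - - \frac{10370}{10909} = \frac{6946}{51} + \frac{10370}{10909} = \frac{76302784}{556359}$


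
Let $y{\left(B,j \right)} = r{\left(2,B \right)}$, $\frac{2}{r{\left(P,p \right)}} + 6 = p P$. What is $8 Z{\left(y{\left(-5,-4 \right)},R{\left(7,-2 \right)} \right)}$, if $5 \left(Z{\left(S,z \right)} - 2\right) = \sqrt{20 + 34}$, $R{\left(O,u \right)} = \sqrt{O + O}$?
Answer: $16 + \frac{24 \sqrt{6}}{5} \approx 27.758$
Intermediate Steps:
$r{\left(P,p \right)} = \frac{2}{-6 + P p}$ ($r{\left(P,p \right)} = \frac{2}{-6 + p P} = \frac{2}{-6 + P p}$)
$R{\left(O,u \right)} = \sqrt{2} \sqrt{O}$ ($R{\left(O,u \right)} = \sqrt{2 O} = \sqrt{2} \sqrt{O}$)
$y{\left(B,j \right)} = \frac{2}{-6 + 2 B}$
$Z{\left(S,z \right)} = 2 + \frac{3 \sqrt{6}}{5}$ ($Z{\left(S,z \right)} = 2 + \frac{\sqrt{20 + 34}}{5} = 2 + \frac{\sqrt{54}}{5} = 2 + \frac{3 \sqrt{6}}{5}$)
$8 Z{\left(y{\left(-5,-4 \right)},R{\left(7,-2 \right)} \right)} = 8 \left(2 + \frac{3 \sqrt{6}}{5}\right) = 16 + \frac{24 \sqrt{6}}{5}$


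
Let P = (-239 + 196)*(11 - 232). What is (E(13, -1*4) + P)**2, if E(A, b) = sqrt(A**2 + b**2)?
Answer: (9503 + sqrt(185))**2 ≈ 9.0566e+7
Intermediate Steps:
P = 9503 (P = -43*(-221) = 9503)
(E(13, -1*4) + P)**2 = (sqrt(13**2 + (-1*4)**2) + 9503)**2 = (sqrt(169 + (-4)**2) + 9503)**2 = (sqrt(169 + 16) + 9503)**2 = (sqrt(185) + 9503)**2 = (9503 + sqrt(185))**2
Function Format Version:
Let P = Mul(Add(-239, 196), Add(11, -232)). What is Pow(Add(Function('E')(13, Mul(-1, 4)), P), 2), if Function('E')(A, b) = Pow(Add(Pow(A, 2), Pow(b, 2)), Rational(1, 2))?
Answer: Pow(Add(9503, Pow(185, Rational(1, 2))), 2) ≈ 9.0566e+7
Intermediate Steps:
P = 9503 (P = Mul(-43, -221) = 9503)
Pow(Add(Function('E')(13, Mul(-1, 4)), P), 2) = Pow(Add(Pow(Add(Pow(13, 2), Pow(Mul(-1, 4), 2)), Rational(1, 2)), 9503), 2) = Pow(Add(Pow(Add(169, Pow(-4, 2)), Rational(1, 2)), 9503), 2) = Pow(Add(Pow(Add(169, 16), Rational(1, 2)), 9503), 2) = Pow(Add(Pow(185, Rational(1, 2)), 9503), 2) = Pow(Add(9503, Pow(185, Rational(1, 2))), 2)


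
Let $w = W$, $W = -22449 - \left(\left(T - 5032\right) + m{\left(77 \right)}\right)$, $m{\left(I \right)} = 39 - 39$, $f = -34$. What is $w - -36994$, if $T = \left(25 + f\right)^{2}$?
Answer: $19496$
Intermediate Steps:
$m{\left(I \right)} = 0$
$T = 81$ ($T = \left(25 - 34\right)^{2} = \left(-9\right)^{2} = 81$)
$W = -17498$ ($W = -22449 - \left(\left(81 - 5032\right) + 0\right) = -22449 - \left(-4951 + 0\right) = -22449 - -4951 = -22449 + 4951 = -17498$)
$w = -17498$
$w - -36994 = -17498 - -36994 = -17498 + 36994 = 19496$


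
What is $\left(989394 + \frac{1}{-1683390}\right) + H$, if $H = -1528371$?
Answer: $- \frac{907308492031}{1683390} \approx -5.3898 \cdot 10^{5}$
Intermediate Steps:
$\left(989394 + \frac{1}{-1683390}\right) + H = \left(989394 + \frac{1}{-1683390}\right) - 1528371 = \left(989394 - \frac{1}{1683390}\right) - 1528371 = \frac{1665535965659}{1683390} - 1528371 = - \frac{907308492031}{1683390}$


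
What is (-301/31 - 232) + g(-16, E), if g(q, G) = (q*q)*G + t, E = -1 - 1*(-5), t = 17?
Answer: 24778/31 ≈ 799.29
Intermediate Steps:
E = 4 (E = -1 + 5 = 4)
g(q, G) = 17 + G*q² (g(q, G) = (q*q)*G + 17 = q²*G + 17 = G*q² + 17 = 17 + G*q²)
(-301/31 - 232) + g(-16, E) = (-301/31 - 232) + (17 + 4*(-16)²) = (-301*1/31 - 232) + (17 + 4*256) = (-301/31 - 232) + (17 + 1024) = -7493/31 + 1041 = 24778/31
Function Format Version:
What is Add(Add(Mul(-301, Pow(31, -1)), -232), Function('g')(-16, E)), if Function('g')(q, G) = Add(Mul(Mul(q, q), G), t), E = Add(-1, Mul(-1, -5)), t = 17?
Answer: Rational(24778, 31) ≈ 799.29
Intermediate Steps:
E = 4 (E = Add(-1, 5) = 4)
Function('g')(q, G) = Add(17, Mul(G, Pow(q, 2))) (Function('g')(q, G) = Add(Mul(Mul(q, q), G), 17) = Add(Mul(Pow(q, 2), G), 17) = Add(Mul(G, Pow(q, 2)), 17) = Add(17, Mul(G, Pow(q, 2))))
Add(Add(Mul(-301, Pow(31, -1)), -232), Function('g')(-16, E)) = Add(Add(Mul(-301, Pow(31, -1)), -232), Add(17, Mul(4, Pow(-16, 2)))) = Add(Add(Mul(-301, Rational(1, 31)), -232), Add(17, Mul(4, 256))) = Add(Add(Rational(-301, 31), -232), Add(17, 1024)) = Add(Rational(-7493, 31), 1041) = Rational(24778, 31)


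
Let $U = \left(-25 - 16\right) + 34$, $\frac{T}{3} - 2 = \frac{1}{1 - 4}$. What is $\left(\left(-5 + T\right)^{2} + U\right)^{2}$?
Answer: $49$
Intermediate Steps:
$T = 5$ ($T = 6 + \frac{3}{1 - 4} = 6 + \frac{3}{-3} = 6 + 3 \left(- \frac{1}{3}\right) = 6 - 1 = 5$)
$U = -7$ ($U = -41 + 34 = -7$)
$\left(\left(-5 + T\right)^{2} + U\right)^{2} = \left(\left(-5 + 5\right)^{2} - 7\right)^{2} = \left(0^{2} - 7\right)^{2} = \left(0 - 7\right)^{2} = \left(-7\right)^{2} = 49$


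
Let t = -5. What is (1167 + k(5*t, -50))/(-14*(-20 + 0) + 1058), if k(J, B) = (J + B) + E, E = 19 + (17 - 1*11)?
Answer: 1117/1338 ≈ 0.83483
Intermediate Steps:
E = 25 (E = 19 + (17 - 11) = 19 + 6 = 25)
k(J, B) = 25 + B + J (k(J, B) = (J + B) + 25 = (B + J) + 25 = 25 + B + J)
(1167 + k(5*t, -50))/(-14*(-20 + 0) + 1058) = (1167 + (25 - 50 + 5*(-5)))/(-14*(-20 + 0) + 1058) = (1167 + (25 - 50 - 25))/(-14*(-20) + 1058) = (1167 - 50)/(280 + 1058) = 1117/1338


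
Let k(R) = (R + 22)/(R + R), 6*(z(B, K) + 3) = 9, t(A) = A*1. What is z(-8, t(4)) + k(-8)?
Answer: -19/8 ≈ -2.3750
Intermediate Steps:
t(A) = A
z(B, K) = -3/2 (z(B, K) = -3 + (⅙)*9 = -3 + 3/2 = -3/2)
k(R) = (22 + R)/(2*R) (k(R) = (22 + R)/((2*R)) = (22 + R)*(1/(2*R)) = (22 + R)/(2*R))
z(-8, t(4)) + k(-8) = -3/2 + (½)*(22 - 8)/(-8) = -3/2 + (½)*(-⅛)*14 = -3/2 - 7/8 = -19/8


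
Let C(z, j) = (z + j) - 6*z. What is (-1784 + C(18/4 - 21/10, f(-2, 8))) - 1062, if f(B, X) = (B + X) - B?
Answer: -2850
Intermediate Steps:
f(B, X) = X
C(z, j) = j - 5*z (C(z, j) = (j + z) - 6*z = j - 5*z)
(-1784 + C(18/4 - 21/10, f(-2, 8))) - 1062 = (-1784 + (8 - 5*(18/4 - 21/10))) - 1062 = (-1784 + (8 - 5*(18*(¼) - 21*⅒))) - 1062 = (-1784 + (8 - 5*(9/2 - 21/10))) - 1062 = (-1784 + (8 - 5*12/5)) - 1062 = (-1784 + (8 - 12)) - 1062 = (-1784 - 4) - 1062 = -1788 - 1062 = -2850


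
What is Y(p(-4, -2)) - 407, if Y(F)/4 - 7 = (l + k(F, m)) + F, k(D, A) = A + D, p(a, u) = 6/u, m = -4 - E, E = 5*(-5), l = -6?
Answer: -343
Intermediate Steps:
E = -25
m = 21 (m = -4 - 1*(-25) = -4 + 25 = 21)
Y(F) = 88 + 8*F (Y(F) = 28 + 4*((-6 + (21 + F)) + F) = 28 + 4*((15 + F) + F) = 28 + 4*(15 + 2*F) = 28 + (60 + 8*F) = 88 + 8*F)
Y(p(-4, -2)) - 407 = (88 + 8*(6/(-2))) - 407 = (88 + 8*(6*(-½))) - 407 = (88 + 8*(-3)) - 407 = (88 - 24) - 407 = 64 - 407 = -343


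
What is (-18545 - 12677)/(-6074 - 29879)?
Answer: 31222/35953 ≈ 0.86841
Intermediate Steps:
(-18545 - 12677)/(-6074 - 29879) = -31222/(-35953) = -31222*(-1/35953) = 31222/35953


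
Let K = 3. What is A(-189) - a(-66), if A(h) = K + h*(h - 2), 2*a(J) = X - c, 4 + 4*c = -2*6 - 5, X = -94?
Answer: 289171/8 ≈ 36146.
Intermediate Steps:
c = -21/4 (c = -1 + (-2*6 - 5)/4 = -1 + (-12 - 5)/4 = -1 + (¼)*(-17) = -1 - 17/4 = -21/4 ≈ -5.2500)
a(J) = -355/8 (a(J) = (-94 - 1*(-21/4))/2 = (-94 + 21/4)/2 = (½)*(-355/4) = -355/8)
A(h) = 3 + h*(-2 + h) (A(h) = 3 + h*(h - 2) = 3 + h*(-2 + h))
A(-189) - a(-66) = (3 + (-189)² - 2*(-189)) - 1*(-355/8) = (3 + 35721 + 378) + 355/8 = 36102 + 355/8 = 289171/8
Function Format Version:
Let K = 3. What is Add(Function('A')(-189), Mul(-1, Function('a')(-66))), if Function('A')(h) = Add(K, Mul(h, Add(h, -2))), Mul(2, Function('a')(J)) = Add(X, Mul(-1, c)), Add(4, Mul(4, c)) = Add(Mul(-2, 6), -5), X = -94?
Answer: Rational(289171, 8) ≈ 36146.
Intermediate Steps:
c = Rational(-21, 4) (c = Add(-1, Mul(Rational(1, 4), Add(Mul(-2, 6), -5))) = Add(-1, Mul(Rational(1, 4), Add(-12, -5))) = Add(-1, Mul(Rational(1, 4), -17)) = Add(-1, Rational(-17, 4)) = Rational(-21, 4) ≈ -5.2500)
Function('a')(J) = Rational(-355, 8) (Function('a')(J) = Mul(Rational(1, 2), Add(-94, Mul(-1, Rational(-21, 4)))) = Mul(Rational(1, 2), Add(-94, Rational(21, 4))) = Mul(Rational(1, 2), Rational(-355, 4)) = Rational(-355, 8))
Function('A')(h) = Add(3, Mul(h, Add(-2, h))) (Function('A')(h) = Add(3, Mul(h, Add(h, -2))) = Add(3, Mul(h, Add(-2, h))))
Add(Function('A')(-189), Mul(-1, Function('a')(-66))) = Add(Add(3, Pow(-189, 2), Mul(-2, -189)), Mul(-1, Rational(-355, 8))) = Add(Add(3, 35721, 378), Rational(355, 8)) = Add(36102, Rational(355, 8)) = Rational(289171, 8)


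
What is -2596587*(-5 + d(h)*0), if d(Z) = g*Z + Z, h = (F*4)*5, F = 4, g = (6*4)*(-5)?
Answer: 12982935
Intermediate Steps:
g = -120 (g = 24*(-5) = -120)
h = 80 (h = (4*4)*5 = 16*5 = 80)
d(Z) = -119*Z (d(Z) = -120*Z + Z = -119*Z)
-2596587*(-5 + d(h)*0) = -2596587*(-5 - 119*80*0) = -2596587*(-5 - 9520*0) = -2596587*(-5 + 0) = -2596587*(-5) = 12982935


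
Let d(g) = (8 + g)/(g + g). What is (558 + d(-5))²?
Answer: 31102929/100 ≈ 3.1103e+5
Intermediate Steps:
d(g) = (8 + g)/(2*g) (d(g) = (8 + g)/((2*g)) = (8 + g)*(1/(2*g)) = (8 + g)/(2*g))
(558 + d(-5))² = (558 + (½)*(8 - 5)/(-5))² = (558 + (½)*(-⅕)*3)² = (558 - 3/10)² = (5577/10)² = 31102929/100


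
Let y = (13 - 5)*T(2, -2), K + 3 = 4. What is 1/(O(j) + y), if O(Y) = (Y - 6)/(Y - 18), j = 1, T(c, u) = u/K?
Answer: -17/267 ≈ -0.063670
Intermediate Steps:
K = 1 (K = -3 + 4 = 1)
T(c, u) = u (T(c, u) = u/1 = u*1 = u)
O(Y) = (-6 + Y)/(-18 + Y)
y = -16 (y = (13 - 5)*(-2) = 8*(-2) = -16)
1/(O(j) + y) = 1/((-6 + 1)/(-18 + 1) - 16) = 1/(-5/(-17) - 16) = 1/(-1/17*(-5) - 16) = 1/(5/17 - 16) = 1/(-267/17) = -17/267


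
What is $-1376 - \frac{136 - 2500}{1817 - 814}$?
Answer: $- \frac{1377764}{1003} \approx -1373.6$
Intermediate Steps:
$-1376 - \frac{136 - 2500}{1817 - 814} = -1376 - - \frac{2364}{1003} = -1376 + \frac{2364}{1003} = - \frac{1377764}{1003}$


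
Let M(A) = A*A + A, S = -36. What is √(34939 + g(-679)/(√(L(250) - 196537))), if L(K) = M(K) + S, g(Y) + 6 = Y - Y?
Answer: √(625708412199931 + 802938*I*√133823)/133823 ≈ 186.92 + 4.3873e-5*I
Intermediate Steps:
M(A) = A + A² (M(A) = A² + A = A + A²)
g(Y) = -6 (g(Y) = -6 + (Y - Y) = -6 + 0 = -6)
L(K) = -36 + K*(1 + K) (L(K) = K*(1 + K) - 36 = -36 + K*(1 + K))
√(34939 + g(-679)/(√(L(250) - 196537))) = √(34939 - 6/√((-36 + 250*(1 + 250)) - 196537)) = √(34939 - 6/√((-36 + 250*251) - 196537)) = √(34939 - 6/√((-36 + 62750) - 196537)) = √(34939 - 6/√(62714 - 196537)) = √(34939 - 6*(-I*√133823/133823)) = √(34939 - (-6)*I*√133823/133823) = √(34939 + 6*I*√133823/133823)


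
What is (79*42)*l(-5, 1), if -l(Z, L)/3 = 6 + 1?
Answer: -69678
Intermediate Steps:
l(Z, L) = -21 (l(Z, L) = -3*(6 + 1) = -3*7 = -21)
(79*42)*l(-5, 1) = (79*42)*(-21) = 3318*(-21) = -69678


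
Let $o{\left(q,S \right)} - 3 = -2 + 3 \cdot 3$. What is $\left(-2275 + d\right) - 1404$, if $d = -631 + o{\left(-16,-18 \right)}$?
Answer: $-4300$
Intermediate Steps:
$o{\left(q,S \right)} = 10$ ($o{\left(q,S \right)} = 3 + \left(-2 + 3 \cdot 3\right) = 3 + \left(-2 + 9\right) = 3 + 7 = 10$)
$d = -621$ ($d = -631 + 10 = -621$)
$\left(-2275 + d\right) - 1404 = \left(-2275 - 621\right) - 1404 = -2896 - 1404 = -4300$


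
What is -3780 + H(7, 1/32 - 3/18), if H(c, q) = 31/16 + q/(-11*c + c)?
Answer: -25388567/6720 ≈ -3778.1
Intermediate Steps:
H(c, q) = 31/16 - q/(10*c) (H(c, q) = 31*(1/16) + q/((-10*c)) = 31/16 + q*(-1/(10*c)) = 31/16 - q/(10*c))
-3780 + H(7, 1/32 - 3/18) = -3780 + (31/16 - ⅒*(1/32 - 3/18)/7) = -3780 + (31/16 - ⅒*(1*(1/32) - 3*1/18)*⅐) = -3780 + (31/16 - ⅒*(1/32 - ⅙)*⅐) = -3780 + (31/16 - ⅒*(-13/96)*⅐) = -3780 + (31/16 + 13/6720) = -3780 + 13033/6720 = -25388567/6720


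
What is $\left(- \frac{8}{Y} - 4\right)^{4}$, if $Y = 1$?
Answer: $20736$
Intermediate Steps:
$\left(- \frac{8}{Y} - 4\right)^{4} = \left(- \frac{8}{1} - 4\right)^{4} = \left(\left(-8\right) 1 - 4\right)^{4} = \left(-8 - 4\right)^{4} = \left(-12\right)^{4} = 20736$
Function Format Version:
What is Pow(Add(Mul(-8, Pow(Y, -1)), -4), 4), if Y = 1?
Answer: 20736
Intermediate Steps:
Pow(Add(Mul(-8, Pow(Y, -1)), -4), 4) = Pow(Add(Mul(-8, Pow(1, -1)), -4), 4) = Pow(Add(Mul(-8, 1), -4), 4) = Pow(Add(-8, -4), 4) = Pow(-12, 4) = 20736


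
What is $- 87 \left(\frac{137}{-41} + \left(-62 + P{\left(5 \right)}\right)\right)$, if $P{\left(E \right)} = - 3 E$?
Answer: $\frac{286578}{41} \approx 6989.7$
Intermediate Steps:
$- 87 \left(\frac{137}{-41} + \left(-62 + P{\left(5 \right)}\right)\right) = - 87 \left(\frac{137}{-41} - 77\right) = - 87 \left(137 \left(- \frac{1}{41}\right) - 77\right) = - 87 \left(- \frac{137}{41} - 77\right) = \left(-87\right) \left(- \frac{3294}{41}\right) = \frac{286578}{41}$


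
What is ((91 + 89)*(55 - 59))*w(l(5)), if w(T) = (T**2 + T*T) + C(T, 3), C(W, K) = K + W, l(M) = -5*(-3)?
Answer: -336960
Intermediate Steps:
l(M) = 15
w(T) = 3 + T + 2*T**2 (w(T) = (T**2 + T*T) + (3 + T) = (T**2 + T**2) + (3 + T) = 2*T**2 + (3 + T) = 3 + T + 2*T**2)
((91 + 89)*(55 - 59))*w(l(5)) = ((91 + 89)*(55 - 59))*(3 + 15 + 2*15**2) = (180*(-4))*(3 + 15 + 2*225) = -720*(3 + 15 + 450) = -720*468 = -336960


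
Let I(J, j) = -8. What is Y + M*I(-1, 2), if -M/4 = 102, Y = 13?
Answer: 3277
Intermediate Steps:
M = -408 (M = -4*102 = -408)
Y + M*I(-1, 2) = 13 - 408*(-8) = 13 + 3264 = 3277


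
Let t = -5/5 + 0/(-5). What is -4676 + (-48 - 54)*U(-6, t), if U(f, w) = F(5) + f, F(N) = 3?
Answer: -4370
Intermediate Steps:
t = -1 (t = -5*⅕ + 0*(-⅕) = -1 + 0 = -1)
U(f, w) = 3 + f
-4676 + (-48 - 54)*U(-6, t) = -4676 + (-48 - 54)*(3 - 6) = -4676 - 102*(-3) = -4676 + 306 = -4370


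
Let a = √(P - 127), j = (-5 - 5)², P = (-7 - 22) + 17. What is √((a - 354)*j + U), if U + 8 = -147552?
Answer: 2*√(-45740 + 25*I*√139) ≈ 1.3782 + 427.74*I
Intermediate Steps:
P = -12 (P = -29 + 17 = -12)
j = 100 (j = (-10)² = 100)
U = -147560 (U = -8 - 147552 = -147560)
a = I*√139 (a = √(-12 - 127) = √(-139) = I*√139 ≈ 11.79*I)
√((a - 354)*j + U) = √((I*√139 - 354)*100 - 147560) = √((-354 + I*√139)*100 - 147560) = √((-35400 + 100*I*√139) - 147560) = √(-182960 + 100*I*√139)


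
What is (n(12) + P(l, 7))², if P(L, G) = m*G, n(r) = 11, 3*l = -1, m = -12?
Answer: 5329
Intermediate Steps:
l = -⅓ (l = (⅓)*(-1) = -⅓ ≈ -0.33333)
P(L, G) = -12*G
(n(12) + P(l, 7))² = (11 - 12*7)² = (11 - 84)² = (-73)² = 5329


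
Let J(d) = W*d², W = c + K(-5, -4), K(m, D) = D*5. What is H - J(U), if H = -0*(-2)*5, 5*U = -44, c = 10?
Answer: 3872/5 ≈ 774.40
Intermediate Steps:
K(m, D) = 5*D
U = -44/5 (U = (⅕)*(-44) = -44/5 ≈ -8.8000)
W = -10 (W = 10 + 5*(-4) = 10 - 20 = -10)
J(d) = -10*d²
H = 0 (H = -0*5 = -1*0 = 0)
H - J(U) = 0 - (-10)*(-44/5)² = 0 - (-10)*1936/25 = 0 - 1*(-3872/5) = 0 + 3872/5 = 3872/5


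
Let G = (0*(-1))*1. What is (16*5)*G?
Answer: 0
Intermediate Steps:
G = 0 (G = 0*1 = 0)
(16*5)*G = (16*5)*0 = 80*0 = 0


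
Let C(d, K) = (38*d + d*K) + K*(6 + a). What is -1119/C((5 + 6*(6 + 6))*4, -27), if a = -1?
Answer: -1119/3253 ≈ -0.34399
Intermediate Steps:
C(d, K) = 5*K + 38*d + K*d (C(d, K) = (38*d + d*K) + K*(6 - 1) = (38*d + K*d) + K*5 = (38*d + K*d) + 5*K = 5*K + 38*d + K*d)
-1119/C((5 + 6*(6 + 6))*4, -27) = -1119/(5*(-27) + 38*((5 + 6*(6 + 6))*4) - 27*(5 + 6*(6 + 6))*4) = -1119/(-135 + 38*((5 + 6*12)*4) - 27*(5 + 6*12)*4) = -1119/(-135 + 38*((5 + 72)*4) - 27*(5 + 72)*4) = -1119/(-135 + 38*(77*4) - 2079*4) = -1119/(-135 + 38*308 - 27*308) = -1119/(-135 + 11704 - 8316) = -1119/3253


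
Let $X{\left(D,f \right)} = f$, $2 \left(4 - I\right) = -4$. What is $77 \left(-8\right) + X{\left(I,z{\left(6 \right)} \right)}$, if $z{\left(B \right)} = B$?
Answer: $-610$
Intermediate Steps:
$I = 6$ ($I = 4 - -2 = 4 + 2 = 6$)
$77 \left(-8\right) + X{\left(I,z{\left(6 \right)} \right)} = 77 \left(-8\right) + 6 = -616 + 6 = -610$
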